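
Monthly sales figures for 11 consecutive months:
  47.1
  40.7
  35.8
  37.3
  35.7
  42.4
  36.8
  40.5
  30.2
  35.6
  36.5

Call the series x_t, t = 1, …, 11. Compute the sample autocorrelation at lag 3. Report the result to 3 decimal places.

-0.318

Mean x̄ = (47.1 + 40.7 + 35.8 + 37.3 + 35.7 + 42.4 + 36.8 + 40.5 + 30.2 + 35.6 + 36.5)/11 = 38.0545
Numerator Σ_{t=1}^{8}(x_t−x̄)(x_{t+3}−x̄) = -62.5162
Denominator Σ(x_t−x̄)² = 196.5873
r_3 = -62.5162 / 196.5873 = -0.318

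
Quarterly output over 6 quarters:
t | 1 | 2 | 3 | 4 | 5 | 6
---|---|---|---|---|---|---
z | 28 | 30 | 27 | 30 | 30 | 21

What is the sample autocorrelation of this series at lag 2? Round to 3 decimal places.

Mean z̄ = (28 + 30 + 27 + 30 + 30 + 21)/6 = 27.6667
Deviations from mean: 0.3333, 2.3333, -0.6667, 2.3333, 2.3333, -6.6667
Σ(z_t−z̄)(z_{t+2}−z̄) = (-0.2222) + (5.4444) + (-1.5556) + (-15.5556) = -11.8889
Denominator Σ(z_t−z̄)² = 61.3333
r_2 = -11.8889 / 61.3333 = -0.194

-0.194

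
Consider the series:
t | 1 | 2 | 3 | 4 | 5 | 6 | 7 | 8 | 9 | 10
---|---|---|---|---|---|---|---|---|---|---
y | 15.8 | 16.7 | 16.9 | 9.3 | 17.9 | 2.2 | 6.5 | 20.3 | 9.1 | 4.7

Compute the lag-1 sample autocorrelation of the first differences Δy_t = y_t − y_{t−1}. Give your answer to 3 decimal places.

First differences Δy: 0.9, 0.2, -7.6, 8.6, -15.7, 4.3, 13.8, -11.2, -4.4
Mean of differences = -1.2333
Numerator Σ(Δy_t−Δȳ)(Δy_{t+1}−Δȳ) = -326.0644
Denominator Σ(Δy_t−Δȳ)² = 719.1000
r_1(Δy) = -326.0644 / 719.1000 = -0.453

-0.453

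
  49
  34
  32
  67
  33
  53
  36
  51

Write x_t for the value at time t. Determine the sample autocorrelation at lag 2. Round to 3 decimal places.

0.177

Mean x̄ = (49 + 34 + 32 + 67 + 33 + 53 + 36 + 51)/8 = 44.3750
Deviations from mean: 4.6250, -10.3750, -12.3750, 22.6250, -11.3750, 8.6250, -8.3750, 6.6250
Numerator Σ_{t=1}^{6}(x_t−x̄)(x_{t+2}−x̄) = 196.3438
Denominator Σ(x_t−x̄)² = 1111.8750
r_2 = 196.3438 / 1111.8750 = 0.177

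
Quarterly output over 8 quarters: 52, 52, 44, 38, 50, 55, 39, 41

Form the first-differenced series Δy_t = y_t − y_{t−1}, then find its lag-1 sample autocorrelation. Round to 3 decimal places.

First differences Δy: 0, -8, -6, 12, 5, -16, 2
Mean of differences = -1.5714
Numerator Σ(Δy_t−Δȳ)(Δy_{t+1}−Δȳ) = -98.8980
Denominator Σ(Δy_t−Δȳ)² = 511.7143
r_1(Δy) = -98.8980 / 511.7143 = -0.193

-0.193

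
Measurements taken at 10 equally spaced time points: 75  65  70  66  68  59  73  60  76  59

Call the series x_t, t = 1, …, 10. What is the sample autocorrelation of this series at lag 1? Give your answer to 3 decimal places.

Mean x̄ = (75 + 65 + 70 + 66 + 68 + 59 + 73 + 60 + 76 + 59)/10 = 67.1000
Numerator Σ_{t=1}^{9}(x_t−x̄)(x_{t+1}−x̄) = -259.1100
Denominator Σ(x_t−x̄)² = 372.9000
r_1 = -259.1100 / 372.9000 = -0.695

-0.695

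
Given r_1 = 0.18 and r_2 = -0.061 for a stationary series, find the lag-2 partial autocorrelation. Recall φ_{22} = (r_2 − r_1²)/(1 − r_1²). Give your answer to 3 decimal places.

φ_{22} = (r_2 − r_1²) / (1 − r_1²)
r_1² = (0.18)² = 0.0324
Numerator = -0.061 − 0.0324 = -0.0934; denominator = 1 − 0.0324 = 0.9676
φ_{22} = -0.0934 / 0.9676 = -0.097

-0.097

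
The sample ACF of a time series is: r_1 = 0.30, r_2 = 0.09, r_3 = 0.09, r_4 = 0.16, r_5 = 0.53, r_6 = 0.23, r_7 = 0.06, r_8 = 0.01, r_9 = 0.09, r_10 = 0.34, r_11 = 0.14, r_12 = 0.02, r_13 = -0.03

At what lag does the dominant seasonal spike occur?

5

The largest autocorrelation is r_5 = 0.53, with a weaker echo at lag 10 (0.34); the remaining lags stay at or below 0.30. The elevated value at lag 1 (0.30), dropping to 0.09 at lag 2, reflects decaying short-term dependence rather than seasonality.
The dominant spike at lag 5 indicates a seasonal period of 5.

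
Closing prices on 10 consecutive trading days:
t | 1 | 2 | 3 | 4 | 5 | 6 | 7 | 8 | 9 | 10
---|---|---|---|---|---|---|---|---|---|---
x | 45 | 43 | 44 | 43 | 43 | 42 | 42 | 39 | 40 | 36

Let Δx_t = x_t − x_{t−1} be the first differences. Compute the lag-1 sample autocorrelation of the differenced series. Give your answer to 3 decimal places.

-0.583

First differences Δx: -2, 1, -1, 0, -1, 0, -3, 1, -4
Mean of differences = -1.0000
Numerator Σ(Δx_t−Δx̄)(Δx_{t+1}−Δx̄) = -14.0000
Denominator Σ(Δx_t−Δx̄)² = 24.0000
r_1(Δx) = -14.0000 / 24.0000 = -0.583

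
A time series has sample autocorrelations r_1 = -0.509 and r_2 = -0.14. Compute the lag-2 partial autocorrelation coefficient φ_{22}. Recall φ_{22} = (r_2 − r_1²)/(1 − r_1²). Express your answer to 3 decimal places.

-0.539

φ_{22} = (r_2 − r_1²) / (1 − r_1²)
r_1² = (-0.509)² = 0.259081
Numerator = -0.14 − 0.2591 = -0.3991; denominator = 1 − 0.2591 = 0.7409
φ_{22} = -0.3991 / 0.7409 = -0.539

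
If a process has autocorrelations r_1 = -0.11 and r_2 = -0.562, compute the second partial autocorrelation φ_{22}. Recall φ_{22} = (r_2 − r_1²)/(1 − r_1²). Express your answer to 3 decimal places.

φ_{22} = (r_2 − r_1²) / (1 − r_1²)
r_1² = (-0.11)² = 0.0121
Numerator = -0.562 − 0.0121 = -0.5741; denominator = 1 − 0.0121 = 0.9879
φ_{22} = -0.5741 / 0.9879 = -0.581

-0.581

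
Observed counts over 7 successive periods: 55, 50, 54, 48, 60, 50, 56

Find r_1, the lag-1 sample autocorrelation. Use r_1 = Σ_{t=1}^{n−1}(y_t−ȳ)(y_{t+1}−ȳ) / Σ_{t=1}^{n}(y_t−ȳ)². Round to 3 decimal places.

-0.742

Mean ȳ = (55 + 50 + 54 + 48 + 60 + 50 + 56)/7 = 53.2857
Σ(y_t−ȳ)(y_{t+1}−ȳ) = (-5.6327) + (-2.3469) + (-3.7755) + (-35.4898) + (-22.0612) + (-8.9184) = -78.2245
Denominator Σ(y_t−ȳ)² = 105.4286
r_1 = -78.2245 / 105.4286 = -0.742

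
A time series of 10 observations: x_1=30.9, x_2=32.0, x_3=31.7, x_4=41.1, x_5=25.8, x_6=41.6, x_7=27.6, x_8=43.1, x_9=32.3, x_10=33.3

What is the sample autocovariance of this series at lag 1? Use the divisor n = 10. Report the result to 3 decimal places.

-24.704

Mean x̄ = (30.9 + 32.0 + 31.7 + 41.1 + 25.8 + 41.6 + 27.6 + 43.1 + 32.3 + 33.3)/10 = 33.9400
Σ_{t=1}^{9}(x_t−x̄)(x_{t+1}−x̄) = -247.0416
γ_1 = -247.0416 / 10 = -24.704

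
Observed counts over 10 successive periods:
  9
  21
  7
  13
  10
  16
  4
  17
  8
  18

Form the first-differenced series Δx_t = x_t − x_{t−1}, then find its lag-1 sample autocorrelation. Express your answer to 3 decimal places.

-0.785

First differences Δx: 12, -14, 6, -3, 6, -12, 13, -9, 10
Mean of differences = 1.0000
Numerator Σ(Δx_t−Δx̄)(Δx_{t+1}−Δx̄) = -711.0000
Denominator Σ(Δx_t−Δx̄)² = 906.0000
r_1(Δx) = -711.0000 / 906.0000 = -0.785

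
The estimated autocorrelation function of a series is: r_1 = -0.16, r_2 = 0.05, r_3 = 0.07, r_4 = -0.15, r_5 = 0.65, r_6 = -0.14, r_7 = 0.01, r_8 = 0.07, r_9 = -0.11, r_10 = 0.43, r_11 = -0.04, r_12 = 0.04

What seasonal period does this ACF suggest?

5

The largest autocorrelation is r_5 = 0.65, with a weaker echo at lag 10 (0.43); the remaining lags stay at or below 0.07.
The dominant spike at lag 5 indicates a seasonal period of 5.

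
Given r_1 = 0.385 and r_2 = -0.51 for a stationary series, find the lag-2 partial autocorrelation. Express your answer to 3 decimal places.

-0.773

φ_{22} = (r_2 − r_1²) / (1 − r_1²)
r_1² = (0.385)² = 0.148225
Numerator = -0.51 − 0.1482 = -0.6582; denominator = 1 − 0.1482 = 0.8518
φ_{22} = -0.6582 / 0.8518 = -0.773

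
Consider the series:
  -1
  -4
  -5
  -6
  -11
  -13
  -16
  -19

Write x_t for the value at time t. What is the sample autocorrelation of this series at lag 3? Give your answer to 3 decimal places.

Mean x̄ = (-1 − 4 − 5 − 6 − 11 − 13 − 16 − 19)/8 = -9.3750
Deviations from mean: 8.3750, 5.3750, 4.3750, 3.3750, -1.6250, -3.6250, -6.6250, -9.6250
Σ(x_t−x̄)(x_{t+3}−x̄) = (28.2656) + (-8.7344) + (-15.8594) + (-22.3594) + (15.6406) = -3.0469
Denominator Σ(x_t−x̄)² = 281.8750
r_3 = -3.0469 / 281.8750 = -0.011

-0.011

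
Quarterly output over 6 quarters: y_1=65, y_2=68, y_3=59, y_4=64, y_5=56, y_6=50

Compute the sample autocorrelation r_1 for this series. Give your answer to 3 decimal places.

Mean ȳ = (65 + 68 + 59 + 64 + 56 + 50)/6 = 60.3333
Deviations from mean: 4.6667, 7.6667, -1.3333, 3.6667, -4.3333, -10.3333
Σ(y_t−ȳ)(y_{t+1}−ȳ) = (35.7778) + (-10.2222) + (-4.8889) + (-15.8889) + (44.7778) = 49.5556
Denominator Σ(y_t−ȳ)² = 221.3333
r_1 = 49.5556 / 221.3333 = 0.224

0.224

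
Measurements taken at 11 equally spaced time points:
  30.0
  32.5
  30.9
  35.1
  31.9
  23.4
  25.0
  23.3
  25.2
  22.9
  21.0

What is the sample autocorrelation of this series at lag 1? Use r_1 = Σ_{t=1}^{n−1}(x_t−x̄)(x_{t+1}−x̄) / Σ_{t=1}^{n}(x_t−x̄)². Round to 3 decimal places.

0.619

Mean x̄ = (30.0 + 32.5 + 30.9 + 35.1 + 31.9 + 23.4 + 25.0 + 23.3 + 25.2 + 22.9 + 21.0)/11 = 27.3818
Numerator Σ_{t=1}^{10}(x_t−x̄)(x_{t+1}−x̄) = 141.9351
Denominator Σ(x_t−x̄)² = 229.1764
r_1 = 141.9351 / 229.1764 = 0.619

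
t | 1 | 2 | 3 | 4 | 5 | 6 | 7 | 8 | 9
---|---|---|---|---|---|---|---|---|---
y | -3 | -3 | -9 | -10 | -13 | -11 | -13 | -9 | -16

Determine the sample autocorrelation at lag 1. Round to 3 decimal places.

Mean ȳ = (-3 − 3 − 9 − 10 − 13 − 11 − 13 − 9 − 16)/9 = -9.6667
Numerator Σ_{t=1}^{8}(y_t−ȳ)(y_{t+1}−ȳ) = 52.2222
Denominator Σ(y_t−ȳ)² = 154.0000
r_1 = 52.2222 / 154.0000 = 0.339

0.339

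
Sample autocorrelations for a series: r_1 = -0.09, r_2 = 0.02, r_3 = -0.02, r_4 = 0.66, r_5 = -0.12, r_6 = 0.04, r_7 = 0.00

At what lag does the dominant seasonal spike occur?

The largest autocorrelation is r_4 = 0.66; the remaining lags stay at or below 0.04.
The dominant spike at lag 4 indicates a seasonal period of 4.

4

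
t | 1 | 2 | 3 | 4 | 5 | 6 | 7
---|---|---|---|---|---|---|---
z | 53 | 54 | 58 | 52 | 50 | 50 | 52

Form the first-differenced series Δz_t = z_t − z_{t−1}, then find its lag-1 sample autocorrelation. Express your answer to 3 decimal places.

First differences Δz: 1, 4, -6, -2, 0, 2
Mean of differences = -0.1667
Numerator Σ(Δz_t−Δz̄)(Δz_{t+1}−Δz̄) = -8.6944
Denominator Σ(Δz_t−Δz̄)² = 60.8333
r_1(Δz) = -8.6944 / 60.8333 = -0.143

-0.143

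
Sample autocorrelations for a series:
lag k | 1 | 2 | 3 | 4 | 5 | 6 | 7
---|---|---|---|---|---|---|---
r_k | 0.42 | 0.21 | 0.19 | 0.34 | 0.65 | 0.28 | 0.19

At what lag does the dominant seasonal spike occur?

5

The largest autocorrelation is r_5 = 0.65; the remaining lags stay at or below 0.42. The elevated value at lag 1 (0.42), dropping to 0.21 at lag 2, reflects decaying short-term dependence rather than seasonality.
The dominant spike at lag 5 indicates a seasonal period of 5.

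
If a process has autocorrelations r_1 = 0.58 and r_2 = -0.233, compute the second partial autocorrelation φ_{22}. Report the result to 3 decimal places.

φ_{22} = (r_2 − r_1²) / (1 − r_1²)
r_1² = (0.58)² = 0.3364
Numerator = -0.233 − 0.3364 = -0.5694; denominator = 1 − 0.3364 = 0.6636
φ_{22} = -0.5694 / 0.6636 = -0.858

-0.858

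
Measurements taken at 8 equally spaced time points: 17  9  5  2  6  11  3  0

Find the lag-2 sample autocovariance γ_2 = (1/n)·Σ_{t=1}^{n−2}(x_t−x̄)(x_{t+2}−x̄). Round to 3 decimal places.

-9.223

Mean x̄ = (17 + 9 + 5 + 2 + 6 + 11 + 3 + 0)/8 = 6.6250
Deviations: 10.3750, 2.3750, -1.6250, -4.6250, -0.6250, 4.3750, -3.6250, -6.6250
Σ_{t=1}^{6}(x_t−x̄)(x_{t+2}−x̄) = -73.7813
γ_2 = -73.7813 / 8 = -9.223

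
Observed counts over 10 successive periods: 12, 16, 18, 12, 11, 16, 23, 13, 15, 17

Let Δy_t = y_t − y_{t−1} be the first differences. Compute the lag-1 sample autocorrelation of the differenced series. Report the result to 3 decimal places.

-0.228

First differences Δy: 4, 2, -6, -1, 5, 7, -10, 2, 2
Mean of differences = 0.5556
Numerator Σ(Δy_t−Δȳ)(Δy_{t+1}−Δȳ) = -53.7531
Denominator Σ(Δy_t−Δȳ)² = 236.2222
r_1(Δy) = -53.7531 / 236.2222 = -0.228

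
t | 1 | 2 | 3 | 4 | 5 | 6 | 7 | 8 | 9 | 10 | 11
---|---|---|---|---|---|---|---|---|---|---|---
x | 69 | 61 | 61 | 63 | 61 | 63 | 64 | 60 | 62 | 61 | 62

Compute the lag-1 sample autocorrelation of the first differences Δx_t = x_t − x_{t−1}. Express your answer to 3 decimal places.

-0.228

First differences Δx: -8, 0, 2, -2, 2, 1, -4, 2, -1, 1
Mean of differences = -0.7000
Numerator Σ(Δx_t−Δx̄)(Δx_{t+1}−Δx̄) = -21.4900
Denominator Σ(Δx_t−Δx̄)² = 94.1000
r_1(Δx) = -21.4900 / 94.1000 = -0.228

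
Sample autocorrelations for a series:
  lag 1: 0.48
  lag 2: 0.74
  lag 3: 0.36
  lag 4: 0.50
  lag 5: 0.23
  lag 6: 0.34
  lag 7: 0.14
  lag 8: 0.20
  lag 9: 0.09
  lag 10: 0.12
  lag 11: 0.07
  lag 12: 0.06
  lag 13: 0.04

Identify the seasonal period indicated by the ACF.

2

The largest autocorrelation is r_2 = 0.74, with a weaker echo at lag 4 (0.50); the remaining lags stay at or below 0.48.
The dominant spike at lag 2 indicates a seasonal period of 2.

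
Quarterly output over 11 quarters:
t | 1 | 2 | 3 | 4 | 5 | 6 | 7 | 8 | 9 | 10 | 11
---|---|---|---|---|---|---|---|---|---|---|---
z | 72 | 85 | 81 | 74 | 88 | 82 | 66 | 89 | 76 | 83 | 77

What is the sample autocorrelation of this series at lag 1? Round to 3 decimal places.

-0.563

Mean z̄ = (72 + 85 + 81 + 74 + 88 + 82 + 66 + 89 + 76 + 83 + 77)/11 = 79.3636
Numerator Σ_{t=1}^{10}(z_t−z̄)(z_{t+1}−z̄) = -281.8595
Denominator Σ(z_t−z̄)² = 500.5455
r_1 = -281.8595 / 500.5455 = -0.563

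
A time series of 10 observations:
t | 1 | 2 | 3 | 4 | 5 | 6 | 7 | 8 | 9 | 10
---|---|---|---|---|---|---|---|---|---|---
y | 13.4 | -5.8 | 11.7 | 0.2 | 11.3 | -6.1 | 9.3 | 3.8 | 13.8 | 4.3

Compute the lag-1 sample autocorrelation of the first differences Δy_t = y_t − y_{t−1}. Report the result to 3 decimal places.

-0.798

First differences Δy: -19.2, 17.5, -11.5, 11.1, -17.4, 15.4, -5.5, 10.0, -9.5
Mean of differences = -1.0111
Numerator Σ(Δy_t−Δȳ)(Δy_{t+1}−Δȳ) = -1341.9046
Denominator Σ(Δy_t−Δȳ)² = 1681.5689
r_1(Δy) = -1341.9046 / 1681.5689 = -0.798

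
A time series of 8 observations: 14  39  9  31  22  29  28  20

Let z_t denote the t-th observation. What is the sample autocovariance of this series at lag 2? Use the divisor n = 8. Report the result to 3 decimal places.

36.500

Mean z̄ = (14 + 39 + 9 + 31 + 22 + 29 + 28 + 20)/8 = 24.0000
Σ_{t=1}^{6}(z_t−z̄)(z_{t+2}−z̄) = 292.0000
γ_2 = 292.0000 / 8 = 36.500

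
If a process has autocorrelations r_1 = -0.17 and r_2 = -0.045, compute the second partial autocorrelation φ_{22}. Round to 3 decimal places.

-0.076

φ_{22} = (r_2 − r_1²) / (1 − r_1²)
r_1² = (-0.17)² = 0.0289
Numerator = -0.045 − 0.0289 = -0.0739; denominator = 1 − 0.0289 = 0.9711
φ_{22} = -0.0739 / 0.9711 = -0.076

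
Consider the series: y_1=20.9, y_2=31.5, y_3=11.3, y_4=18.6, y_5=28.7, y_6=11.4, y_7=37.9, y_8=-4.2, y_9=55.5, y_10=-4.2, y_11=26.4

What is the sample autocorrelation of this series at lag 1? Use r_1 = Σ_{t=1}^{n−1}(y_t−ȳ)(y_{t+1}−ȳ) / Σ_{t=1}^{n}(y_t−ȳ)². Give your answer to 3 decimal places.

Mean ȳ = (20.9 + 31.5 + 11.3 + 18.6 + 28.7 + 11.4 + 37.9 − 4.2 + 55.5 − 4.2 + 26.4)/11 = 21.2545
Numerator Σ_{t=1}^{10}(y_t−ȳ)(y_{t+1}−ȳ) = -2634.4484
Denominator Σ(y_t−ȳ)² = 3135.9473
r_1 = -2634.4484 / 3135.9473 = -0.840

-0.840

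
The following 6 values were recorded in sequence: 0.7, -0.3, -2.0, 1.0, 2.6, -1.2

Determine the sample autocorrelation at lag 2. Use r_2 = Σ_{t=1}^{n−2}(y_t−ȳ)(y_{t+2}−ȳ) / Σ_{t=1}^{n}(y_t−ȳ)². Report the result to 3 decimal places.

-0.585

Mean ȳ = (0.7 − 0.3 − 2.0 + 1.0 + 2.6 − 1.2)/6 = 0.1333
Σ(y_t−ȳ)(y_{t+2}−ȳ) = (-1.2089) + (-0.3756) + (-5.2622) + (-1.1556) = -8.0022
Denominator Σ(y_t−ȳ)² = 13.6733
r_2 = -8.0022 / 13.6733 = -0.585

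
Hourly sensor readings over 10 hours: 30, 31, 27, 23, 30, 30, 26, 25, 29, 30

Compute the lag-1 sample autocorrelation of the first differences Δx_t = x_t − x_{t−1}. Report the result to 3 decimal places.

-0.103

First differences Δx: 1, -4, -4, 7, 0, -4, -1, 4, 1
Mean of differences = 0.0000
Numerator Σ(Δx_t−Δx̄)(Δx_{t+1}−Δx̄) = -12.0000
Denominator Σ(Δx_t−Δx̄)² = 116.0000
r_1(Δx) = -12.0000 / 116.0000 = -0.103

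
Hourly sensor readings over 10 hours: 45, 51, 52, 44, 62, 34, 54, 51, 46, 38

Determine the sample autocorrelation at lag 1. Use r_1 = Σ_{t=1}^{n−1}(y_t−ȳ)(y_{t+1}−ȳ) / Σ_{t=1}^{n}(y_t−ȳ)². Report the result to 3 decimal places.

Mean ȳ = (45 + 51 + 52 + 44 + 62 + 34 + 54 + 51 + 46 + 38)/10 = 47.7000
Numerator Σ_{t=1}^{9}(y_t−ȳ)(y_{t+1}−ȳ) = -314.0900
Denominator Σ(y_t−ȳ)² = 590.1000
r_1 = -314.0900 / 590.1000 = -0.532

-0.532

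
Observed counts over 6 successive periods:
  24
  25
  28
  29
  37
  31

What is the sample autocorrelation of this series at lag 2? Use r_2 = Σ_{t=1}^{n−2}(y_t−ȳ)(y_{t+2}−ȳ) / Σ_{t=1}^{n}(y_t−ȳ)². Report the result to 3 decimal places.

Mean ȳ = (24 + 25 + 28 + 29 + 37 + 31)/6 = 29.0000
Deviations from mean: -5.0000, -4.0000, -1.0000, 0.0000, 8.0000, 2.0000
Numerator Σ_{t=1}^{4}(y_t−ȳ)(y_{t+2}−ȳ) = -3.0000
Denominator Σ(y_t−ȳ)² = 110.0000
r_2 = -3.0000 / 110.0000 = -0.027

-0.027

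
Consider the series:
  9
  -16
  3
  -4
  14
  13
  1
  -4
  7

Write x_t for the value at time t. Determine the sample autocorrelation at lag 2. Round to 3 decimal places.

-0.044

Mean x̄ = (9 − 16 + 3 − 4 + 14 + 13 + 1 − 4 + 7)/9 = 2.5556
Σ(x_t−x̄)(x_{t+2}−x̄) = (2.8642) + (121.6420) + (5.0864) + (-68.4691) + (-17.8025) + (-68.4691) + (-6.9136) = -32.0617
Denominator Σ(x_t−x̄)² = 734.2222
r_2 = -32.0617 / 734.2222 = -0.044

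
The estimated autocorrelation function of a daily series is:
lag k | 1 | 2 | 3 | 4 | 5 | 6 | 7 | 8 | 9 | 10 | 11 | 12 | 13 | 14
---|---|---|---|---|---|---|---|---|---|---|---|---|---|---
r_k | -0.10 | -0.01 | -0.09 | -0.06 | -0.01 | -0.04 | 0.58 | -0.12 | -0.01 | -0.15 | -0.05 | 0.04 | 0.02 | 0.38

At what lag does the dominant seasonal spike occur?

The largest autocorrelation is r_7 = 0.58, with a weaker echo at lag 14 (0.38); the remaining lags stay at or below 0.04.
The dominant spike at lag 7 indicates a seasonal period of 7.

7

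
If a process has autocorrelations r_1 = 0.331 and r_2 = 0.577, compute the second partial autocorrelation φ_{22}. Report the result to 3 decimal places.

φ_{22} = (r_2 − r_1²) / (1 − r_1²)
r_1² = (0.331)² = 0.109561
Numerator = 0.577 − 0.1096 = 0.4674; denominator = 1 − 0.1096 = 0.8904
φ_{22} = 0.4674 / 0.8904 = 0.525

0.525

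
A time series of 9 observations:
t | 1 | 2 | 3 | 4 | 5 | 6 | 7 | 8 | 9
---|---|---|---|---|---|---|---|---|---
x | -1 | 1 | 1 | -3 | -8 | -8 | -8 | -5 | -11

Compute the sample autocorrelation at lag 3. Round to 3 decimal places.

-0.097

Mean x̄ = (-1 + 1 + 1 − 3 − 8 − 8 − 8 − 5 − 11)/9 = -4.6667
Numerator Σ_{t=1}^{6}(x_t−x̄)(x_{t+3}−x̄) = -15.0000
Denominator Σ(x_t−x̄)² = 154.0000
r_3 = -15.0000 / 154.0000 = -0.097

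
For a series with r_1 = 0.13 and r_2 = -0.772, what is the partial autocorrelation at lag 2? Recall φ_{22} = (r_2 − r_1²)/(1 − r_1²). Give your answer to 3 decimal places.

φ_{22} = (r_2 − r_1²) / (1 − r_1²)
r_1² = (0.13)² = 0.0169
Numerator = -0.772 − 0.0169 = -0.7889; denominator = 1 − 0.0169 = 0.9831
φ_{22} = -0.7889 / 0.9831 = -0.802

-0.802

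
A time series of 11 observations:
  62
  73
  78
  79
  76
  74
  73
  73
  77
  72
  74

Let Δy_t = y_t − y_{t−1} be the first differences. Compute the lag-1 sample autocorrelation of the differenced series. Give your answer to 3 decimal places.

First differences Δy: 11, 5, 1, -3, -2, -1, 0, 4, -5, 2
Mean of differences = 1.2000
Numerator Σ(Δy_t−Δȳ)(Δy_{t+1}−Δȳ) = 34.7600
Denominator Σ(Δy_t−Δȳ)² = 191.6000
r_1(Δy) = 34.7600 / 191.6000 = 0.181

0.181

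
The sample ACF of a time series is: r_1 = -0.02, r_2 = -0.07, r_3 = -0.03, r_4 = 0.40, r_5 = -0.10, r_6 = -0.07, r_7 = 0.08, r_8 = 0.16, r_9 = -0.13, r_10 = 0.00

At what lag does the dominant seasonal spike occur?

4

The largest autocorrelation is r_4 = 0.40, with a weaker echo at lag 8 (0.16); the remaining lags stay at or below 0.08.
The dominant spike at lag 4 indicates a seasonal period of 4.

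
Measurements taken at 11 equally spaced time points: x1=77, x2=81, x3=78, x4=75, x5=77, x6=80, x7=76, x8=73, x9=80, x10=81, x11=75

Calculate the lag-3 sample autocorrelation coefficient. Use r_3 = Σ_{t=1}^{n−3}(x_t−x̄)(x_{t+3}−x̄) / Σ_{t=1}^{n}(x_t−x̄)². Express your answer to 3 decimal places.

0.265

Mean x̄ = (77 + 81 + 78 + 75 + 77 + 80 + 76 + 73 + 80 + 81 + 75)/11 = 77.5455
Numerator Σ_{t=1}^{8}(x_t−x̄)(x_{t+3}−x̄) = 19.2893
Denominator Σ(x_t−x̄)² = 72.7273
r_3 = 19.2893 / 72.7273 = 0.265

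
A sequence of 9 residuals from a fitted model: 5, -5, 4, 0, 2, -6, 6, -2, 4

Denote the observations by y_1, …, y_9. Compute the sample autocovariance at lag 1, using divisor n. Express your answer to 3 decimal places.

-12.545

Mean ȳ = (5 − 5 + 4 + 0 + 2 − 6 + 6 − 2 + 4)/9 = 0.8889
Σ_{t=1}^{8}(y_t−ȳ)(y_{t+1}−ȳ) = -112.9012
γ_1 = -112.9012 / 9 = -12.545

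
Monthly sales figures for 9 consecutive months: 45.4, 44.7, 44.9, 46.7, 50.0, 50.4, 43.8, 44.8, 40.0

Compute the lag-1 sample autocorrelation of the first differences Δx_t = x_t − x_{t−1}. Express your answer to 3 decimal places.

First differences Δx: -0.7, 0.2, 1.8, 3.3, 0.4, -6.6, 1.0, -4.8
Mean of differences = -0.6750
Numerator Σ(Δx_t−Δx̄)(Δx_{t+1}−Δx̄) = -6.9481
Denominator Σ(Δx_t−Δx̄)² = 78.7750
r_1(Δx) = -6.9481 / 78.7750 = -0.088

-0.088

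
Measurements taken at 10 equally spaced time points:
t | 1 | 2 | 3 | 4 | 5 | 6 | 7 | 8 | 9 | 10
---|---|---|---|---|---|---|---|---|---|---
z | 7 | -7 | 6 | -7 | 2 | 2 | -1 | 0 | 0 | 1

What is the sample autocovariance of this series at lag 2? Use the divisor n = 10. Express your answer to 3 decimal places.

8.622

Mean z̄ = (7 − 7 + 6 − 7 + 2 + 2 − 1 + 0 + 0 + 1)/10 = 0.3000
Σ_{t=1}^{8}(z_t−z̄)(z_{t+2}−z̄) = 86.2200
γ_2 = 86.2200 / 10 = 8.622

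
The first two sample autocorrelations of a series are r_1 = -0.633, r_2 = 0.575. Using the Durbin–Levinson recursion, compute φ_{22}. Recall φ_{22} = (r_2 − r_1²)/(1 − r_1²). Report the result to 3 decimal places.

φ_{22} = (r_2 − r_1²) / (1 − r_1²)
r_1² = (-0.633)² = 0.400689
Numerator = 0.575 − 0.4007 = 0.1743; denominator = 1 − 0.4007 = 0.5993
φ_{22} = 0.1743 / 0.5993 = 0.291

0.291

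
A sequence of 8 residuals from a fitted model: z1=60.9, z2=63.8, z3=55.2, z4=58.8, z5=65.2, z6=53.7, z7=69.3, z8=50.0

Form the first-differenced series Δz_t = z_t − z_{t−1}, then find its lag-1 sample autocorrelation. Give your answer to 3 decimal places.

First differences Δz: 2.9, -8.6, 3.6, 6.4, -11.5, 15.6, -19.3
Mean of differences = -1.5571
Numerator Σ(Δz_t−Δz̄)(Δz_{t+1}−Δz̄) = -580.8004
Denominator Σ(Δz_t−Δz̄)² = 867.4171
r_1(Δz) = -580.8004 / 867.4171 = -0.670

-0.670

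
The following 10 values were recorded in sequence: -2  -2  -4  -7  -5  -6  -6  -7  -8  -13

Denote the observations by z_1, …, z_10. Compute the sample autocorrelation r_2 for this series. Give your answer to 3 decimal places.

Mean z̄ = (-2 − 2 − 4 − 7 − 5 − 6 − 6 − 7 − 8 − 13)/10 = -6.0000
Numerator Σ_{t=1}^{8}(z_t−z̄)(z_{t+2}−z̄) = 13.0000
Denominator Σ(z_t−z̄)² = 92.0000
r_2 = 13.0000 / 92.0000 = 0.141

0.141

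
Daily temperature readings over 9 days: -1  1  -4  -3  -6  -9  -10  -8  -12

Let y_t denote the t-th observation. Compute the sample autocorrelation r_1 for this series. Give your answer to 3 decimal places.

0.569

Mean ȳ = (-1 + 1 − 4 − 3 − 6 − 9 − 10 − 8 − 12)/9 = -5.7778
Numerator Σ_{t=1}^{8}(y_t−ȳ)(y_{t+1}−ȳ) = 86.2840
Denominator Σ(y_t−ȳ)² = 151.5556
r_1 = 86.2840 / 151.5556 = 0.569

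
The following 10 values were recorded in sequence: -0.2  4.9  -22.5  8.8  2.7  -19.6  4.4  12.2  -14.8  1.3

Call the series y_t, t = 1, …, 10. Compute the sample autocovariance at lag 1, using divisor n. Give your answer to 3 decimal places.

-63.044

Mean ȳ = (-0.2 + 4.9 − 22.5 + 8.8 + 2.7 − 19.6 + 4.4 + 12.2 − 14.8 + 1.3)/10 = -2.2800
Σ_{t=1}^{9}(y_t−ȳ)(y_{t+1}−ȳ) = -630.4404
γ_1 = -630.4404 / 10 = -63.044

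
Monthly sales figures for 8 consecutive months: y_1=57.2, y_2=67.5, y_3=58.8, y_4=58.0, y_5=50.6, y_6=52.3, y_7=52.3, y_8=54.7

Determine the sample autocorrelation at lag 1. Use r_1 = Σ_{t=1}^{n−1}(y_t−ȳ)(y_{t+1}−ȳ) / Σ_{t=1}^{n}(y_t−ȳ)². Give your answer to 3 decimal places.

Mean ȳ = (57.2 + 67.5 + 58.8 + 58.0 + 50.6 + 52.3 + 52.3 + 54.7)/8 = 56.4250
Deviations from mean: 0.7750, 11.0750, 2.3750, 1.5750, -5.8250, -4.1250, -4.1250, -1.7250
Σ(y_t−ȳ)(y_{t+1}−ȳ) = (8.5831) + (26.3031) + (3.7406) + (-9.1744) + (24.0281) + (17.0156) + (7.1156) = 77.6119
Denominator Σ(y_t−ȳ)² = 202.3150
r_1 = 77.6119 / 202.3150 = 0.384

0.384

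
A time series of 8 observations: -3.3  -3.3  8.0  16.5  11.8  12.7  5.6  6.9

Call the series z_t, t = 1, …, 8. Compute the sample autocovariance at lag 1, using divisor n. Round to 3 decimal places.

21.459

Mean z̄ = (-3.3 − 3.3 + 8.0 + 16.5 + 11.8 + 12.7 + 5.6 + 6.9)/8 = 6.8625
Σ_{t=1}^{7}(z_t−z̄)(z_{t+1}−z̄) = 171.6698
γ_1 = 171.6698 / 8 = 21.459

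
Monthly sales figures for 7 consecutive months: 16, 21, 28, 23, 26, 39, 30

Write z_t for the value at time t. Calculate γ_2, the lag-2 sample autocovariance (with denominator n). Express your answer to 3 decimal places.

Mean z̄ = (16 + 21 + 28 + 23 + 26 + 39 + 30)/7 = 26.1429
Deviations: -10.1429, -5.1429, 1.8571, -3.1429, -0.1429, 12.8571, 3.8571
Σ_{t=1}^{5}(z_t−z̄)(z_{t+2}−z̄) = -43.8980
γ_2 = -43.8980 / 7 = -6.271

-6.271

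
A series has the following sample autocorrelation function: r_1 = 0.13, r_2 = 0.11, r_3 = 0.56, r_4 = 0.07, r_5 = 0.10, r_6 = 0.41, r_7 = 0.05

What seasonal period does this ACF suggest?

3

The largest autocorrelation is r_3 = 0.56, with a weaker echo at lag 6 (0.41); the remaining lags stay at or below 0.13.
The dominant spike at lag 3 indicates a seasonal period of 3.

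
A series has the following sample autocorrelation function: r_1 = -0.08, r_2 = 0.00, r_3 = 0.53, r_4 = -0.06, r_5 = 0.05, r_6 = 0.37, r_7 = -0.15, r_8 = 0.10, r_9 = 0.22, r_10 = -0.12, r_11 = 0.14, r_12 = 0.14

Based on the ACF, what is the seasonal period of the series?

3

The largest autocorrelation is r_3 = 0.53, with weaker echoes at lags 6 (0.37) and 9 (0.22); the remaining lags stay at or below 0.14.
The dominant spike at lag 3 indicates a seasonal period of 3.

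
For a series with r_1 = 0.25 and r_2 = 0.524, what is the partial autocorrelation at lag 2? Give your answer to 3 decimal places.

φ_{22} = (r_2 − r_1²) / (1 − r_1²)
r_1² = (0.25)² = 0.0625
Numerator = 0.524 − 0.0625 = 0.4615; denominator = 1 − 0.0625 = 0.9375
φ_{22} = 0.4615 / 0.9375 = 0.492

0.492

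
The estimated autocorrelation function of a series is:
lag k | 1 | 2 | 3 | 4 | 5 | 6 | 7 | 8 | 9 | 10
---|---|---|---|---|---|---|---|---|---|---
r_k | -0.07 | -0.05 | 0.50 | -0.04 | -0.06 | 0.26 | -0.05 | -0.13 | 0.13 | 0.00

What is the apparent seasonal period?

3

The largest autocorrelation is r_3 = 0.50, with a weaker echo at lag 6 (0.26); the remaining lags stay at or below 0.13.
The dominant spike at lag 3 indicates a seasonal period of 3.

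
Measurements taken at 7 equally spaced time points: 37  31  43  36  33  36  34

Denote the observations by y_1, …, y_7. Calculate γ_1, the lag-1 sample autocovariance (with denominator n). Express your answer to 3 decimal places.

-5.767

Mean ȳ = (37 + 31 + 43 + 36 + 33 + 36 + 34)/7 = 35.7143
Deviations: 1.2857, -4.7143, 7.2857, 0.2857, -2.7143, 0.2857, -1.7143
Σ_{t=1}^{6}(y_t−ȳ)(y_{t+1}−ȳ) = -40.3673
γ_1 = -40.3673 / 7 = -5.767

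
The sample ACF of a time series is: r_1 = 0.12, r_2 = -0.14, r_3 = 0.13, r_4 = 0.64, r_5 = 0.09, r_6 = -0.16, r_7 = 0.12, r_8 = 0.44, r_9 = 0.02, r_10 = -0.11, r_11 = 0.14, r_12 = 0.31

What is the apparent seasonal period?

4

The largest autocorrelation is r_4 = 0.64, with weaker echoes at lags 8 (0.44) and 12 (0.31); the remaining lags stay at or below 0.14.
The dominant spike at lag 4 indicates a seasonal period of 4.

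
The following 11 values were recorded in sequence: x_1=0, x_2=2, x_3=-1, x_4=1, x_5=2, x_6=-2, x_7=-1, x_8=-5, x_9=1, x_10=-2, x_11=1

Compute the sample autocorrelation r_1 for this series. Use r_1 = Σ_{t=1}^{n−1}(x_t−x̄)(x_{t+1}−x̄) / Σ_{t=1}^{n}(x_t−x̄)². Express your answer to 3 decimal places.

Mean x̄ = (0 + 2 − 1 + 1 + 2 − 2 − 1 − 5 + 1 − 2 + 1)/11 = -0.3636
Numerator Σ_{t=1}^{10}(x_t−x̄)(x_{t+1}−x̄) = -8.9504
Denominator Σ(x_t−x̄)² = 44.5455
r_1 = -8.9504 / 44.5455 = -0.201

-0.201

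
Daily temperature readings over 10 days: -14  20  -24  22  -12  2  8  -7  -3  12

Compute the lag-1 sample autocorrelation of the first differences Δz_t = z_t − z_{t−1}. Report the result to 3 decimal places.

First differences Δz: 34, -44, 46, -34, 14, 6, -15, 4, 15
Mean of differences = 2.8889
Numerator Σ(Δz_t−Δz̄)(Δz_{t+1}−Δz̄) = -5507.9012
Denominator Σ(Δz_t−Δz̄)² = 6986.8889
r_1(Δz) = -5507.9012 / 6986.8889 = -0.788

-0.788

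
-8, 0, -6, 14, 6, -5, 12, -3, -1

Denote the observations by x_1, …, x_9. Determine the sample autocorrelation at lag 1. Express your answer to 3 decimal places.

Mean x̄ = (-8 + 0 − 6 + 14 + 6 − 5 + 12 − 3 − 1)/9 = 1.0000
Numerator Σ_{t=1}^{8}(x_t−x̄)(x_{t+1}−x̄) = -142.0000
Denominator Σ(x_t−x̄)² = 502.0000
r_1 = -142.0000 / 502.0000 = -0.283

-0.283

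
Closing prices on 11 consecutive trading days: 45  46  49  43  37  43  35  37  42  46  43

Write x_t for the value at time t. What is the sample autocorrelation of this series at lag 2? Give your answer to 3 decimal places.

Mean x̄ = (45 + 46 + 49 + 43 + 37 + 43 + 35 + 37 + 42 + 46 + 43)/11 = 42.3636
Numerator Σ_{t=1}^{9}(x_t−x̄)(x_{t+2}−x̄) = 3.6446
Denominator Σ(x_t−x̄)² = 190.5455
r_2 = 3.6446 / 190.5455 = 0.019

0.019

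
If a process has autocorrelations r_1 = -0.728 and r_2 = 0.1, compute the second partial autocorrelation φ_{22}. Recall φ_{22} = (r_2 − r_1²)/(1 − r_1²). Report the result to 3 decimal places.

φ_{22} = (r_2 − r_1²) / (1 − r_1²)
r_1² = (-0.728)² = 0.529984
Numerator = 0.1 − 0.5300 = -0.4300; denominator = 1 − 0.5300 = 0.4700
φ_{22} = -0.4300 / 0.4700 = -0.915

-0.915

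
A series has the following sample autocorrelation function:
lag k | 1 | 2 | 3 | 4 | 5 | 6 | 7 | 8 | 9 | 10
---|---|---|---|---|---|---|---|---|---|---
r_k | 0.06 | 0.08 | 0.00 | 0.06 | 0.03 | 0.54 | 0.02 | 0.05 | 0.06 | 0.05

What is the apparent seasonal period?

6

The largest autocorrelation is r_6 = 0.54; the remaining lags stay at or below 0.08.
The dominant spike at lag 6 indicates a seasonal period of 6.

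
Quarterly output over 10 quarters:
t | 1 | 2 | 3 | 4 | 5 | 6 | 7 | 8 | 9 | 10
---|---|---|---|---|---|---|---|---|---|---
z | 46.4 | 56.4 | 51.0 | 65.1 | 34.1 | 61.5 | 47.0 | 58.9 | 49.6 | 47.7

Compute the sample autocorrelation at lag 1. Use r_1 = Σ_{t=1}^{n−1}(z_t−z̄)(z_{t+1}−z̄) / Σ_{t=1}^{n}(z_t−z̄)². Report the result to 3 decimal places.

Mean z̄ = (46.4 + 56.4 + 51.0 + 65.1 + 34.1 + 61.5 + 47.0 + 58.9 + 49.6 + 47.7)/10 = 51.7700
Numerator Σ_{t=1}^{9}(z_t−z̄)(z_{t+1}−z̄) = -533.2249
Denominator Σ(z_t−z̄)² = 730.3210
r_1 = -533.2249 / 730.3210 = -0.730

-0.730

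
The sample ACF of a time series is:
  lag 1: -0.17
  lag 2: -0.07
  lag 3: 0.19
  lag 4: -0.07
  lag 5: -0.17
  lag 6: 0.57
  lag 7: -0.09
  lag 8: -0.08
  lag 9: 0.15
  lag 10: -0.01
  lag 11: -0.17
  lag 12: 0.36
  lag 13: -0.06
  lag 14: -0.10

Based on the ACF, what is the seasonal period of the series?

The largest autocorrelation is r_6 = 0.57, with a weaker echo at lag 12 (0.36); the remaining lags stay at or below 0.19.
The dominant spike at lag 6 indicates a seasonal period of 6.

6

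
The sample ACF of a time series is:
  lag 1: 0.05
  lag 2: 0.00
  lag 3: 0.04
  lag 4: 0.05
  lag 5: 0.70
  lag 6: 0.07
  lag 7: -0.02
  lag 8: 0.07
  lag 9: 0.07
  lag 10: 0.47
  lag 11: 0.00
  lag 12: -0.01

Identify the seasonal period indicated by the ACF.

5

The largest autocorrelation is r_5 = 0.70, with a weaker echo at lag 10 (0.47); the remaining lags stay at or below 0.07.
The dominant spike at lag 5 indicates a seasonal period of 5.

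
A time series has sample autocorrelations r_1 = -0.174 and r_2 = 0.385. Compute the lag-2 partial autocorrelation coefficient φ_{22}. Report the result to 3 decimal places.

φ_{22} = (r_2 − r_1²) / (1 − r_1²)
r_1² = (-0.174)² = 0.030276
Numerator = 0.385 − 0.0303 = 0.3547; denominator = 1 − 0.0303 = 0.9697
φ_{22} = 0.3547 / 0.9697 = 0.366

0.366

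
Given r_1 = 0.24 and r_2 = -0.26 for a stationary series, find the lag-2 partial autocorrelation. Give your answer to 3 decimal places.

φ_{22} = (r_2 − r_1²) / (1 − r_1²)
r_1² = (0.24)² = 0.0576
Numerator = -0.26 − 0.0576 = -0.3176; denominator = 1 − 0.0576 = 0.9424
φ_{22} = -0.3176 / 0.9424 = -0.337

-0.337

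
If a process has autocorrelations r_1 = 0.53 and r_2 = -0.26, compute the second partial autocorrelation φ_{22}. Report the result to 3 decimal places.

-0.752

φ_{22} = (r_2 − r_1²) / (1 − r_1²)
r_1² = (0.53)² = 0.2809
Numerator = -0.26 − 0.2809 = -0.5409; denominator = 1 − 0.2809 = 0.7191
φ_{22} = -0.5409 / 0.7191 = -0.752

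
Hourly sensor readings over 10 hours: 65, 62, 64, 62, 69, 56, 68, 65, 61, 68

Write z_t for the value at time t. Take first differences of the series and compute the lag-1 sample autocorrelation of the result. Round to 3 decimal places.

-0.714

First differences Δz: -3, 2, -2, 7, -13, 12, -3, -4, 7
Mean of differences = 0.3333
Numerator Σ(Δz_t−Δz̄)(Δz_{t+1}−Δz̄) = -322.7778
Denominator Σ(Δz_t−Δz̄)² = 452.0000
r_1(Δz) = -322.7778 / 452.0000 = -0.714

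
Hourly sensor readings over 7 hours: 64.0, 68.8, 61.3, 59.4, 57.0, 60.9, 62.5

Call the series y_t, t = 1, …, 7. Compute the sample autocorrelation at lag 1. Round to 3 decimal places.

0.340

Mean ȳ = (64.0 + 68.8 + 61.3 + 59.4 + 57.0 + 60.9 + 62.5)/7 = 61.9857
Σ(y_t−ȳ)(y_{t+1}−ȳ) = (13.7259) + (-4.6727) + (1.7731) + (12.8916) + (5.4131) + (-0.5584) = 28.5727
Denominator Σ(y_t−ȳ)² = 83.9486
r_1 = 28.5727 / 83.9486 = 0.340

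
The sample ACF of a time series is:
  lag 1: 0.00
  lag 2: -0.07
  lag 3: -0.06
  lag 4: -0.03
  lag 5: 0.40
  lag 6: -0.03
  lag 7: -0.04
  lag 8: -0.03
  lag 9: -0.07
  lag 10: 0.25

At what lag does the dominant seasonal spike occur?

5

The largest autocorrelation is r_5 = 0.40, with a weaker echo at lag 10 (0.25); the remaining lags stay at or below 0.00.
The dominant spike at lag 5 indicates a seasonal period of 5.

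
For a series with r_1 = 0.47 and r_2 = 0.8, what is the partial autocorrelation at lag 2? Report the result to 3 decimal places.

φ_{22} = (r_2 − r_1²) / (1 − r_1²)
r_1² = (0.47)² = 0.2209
Numerator = 0.8 − 0.2209 = 0.5791; denominator = 1 − 0.2209 = 0.7791
φ_{22} = 0.5791 / 0.7791 = 0.743

0.743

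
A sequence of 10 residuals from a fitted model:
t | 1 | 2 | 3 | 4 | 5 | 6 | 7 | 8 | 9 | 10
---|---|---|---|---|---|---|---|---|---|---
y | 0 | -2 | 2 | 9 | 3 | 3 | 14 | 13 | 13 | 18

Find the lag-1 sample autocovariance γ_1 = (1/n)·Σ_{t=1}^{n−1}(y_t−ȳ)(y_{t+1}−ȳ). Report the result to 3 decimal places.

22.221

Mean ȳ = (0 − 2 + 2 + 9 + 3 + 3 + 14 + 13 + 13 + 18)/10 = 7.3000
Σ_{t=1}^{9}(y_t−ȳ)(y_{t+1}−ȳ) = 222.2100
γ_1 = 222.2100 / 10 = 22.221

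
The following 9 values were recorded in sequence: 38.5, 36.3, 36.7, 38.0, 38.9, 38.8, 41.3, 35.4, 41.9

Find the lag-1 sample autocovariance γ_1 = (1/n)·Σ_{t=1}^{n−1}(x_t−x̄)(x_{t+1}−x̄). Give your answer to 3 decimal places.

Mean x̄ = (38.5 + 36.3 + 36.7 + 38.0 + 38.9 + 38.8 + 41.3 + 35.4 + 41.9)/9 = 38.4222
Σ_{t=1}^{8}(x_t−x̄)(x_{t+1}−x̄) = -13.9249
γ_1 = -13.9249 / 9 = -1.547

-1.547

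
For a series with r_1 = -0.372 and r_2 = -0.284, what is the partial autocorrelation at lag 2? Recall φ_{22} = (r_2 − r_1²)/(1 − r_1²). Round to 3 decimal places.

-0.490

φ_{22} = (r_2 − r_1²) / (1 − r_1²)
r_1² = (-0.372)² = 0.138384
Numerator = -0.284 − 0.1384 = -0.4224; denominator = 1 − 0.1384 = 0.8616
φ_{22} = -0.4224 / 0.8616 = -0.490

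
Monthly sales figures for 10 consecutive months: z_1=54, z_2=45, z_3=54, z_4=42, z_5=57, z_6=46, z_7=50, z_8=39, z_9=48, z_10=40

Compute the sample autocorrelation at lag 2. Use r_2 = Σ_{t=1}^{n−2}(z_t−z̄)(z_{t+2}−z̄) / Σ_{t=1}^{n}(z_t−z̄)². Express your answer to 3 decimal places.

0.653

Mean z̄ = (54 + 45 + 54 + 42 + 57 + 46 + 50 + 39 + 48 + 40)/10 = 47.5000
Numerator Σ_{t=1}^{8}(z_t−z̄)(z_{t+2}−z̄) = 227.5000
Denominator Σ(z_t−z̄)² = 348.5000
r_2 = 227.5000 / 348.5000 = 0.653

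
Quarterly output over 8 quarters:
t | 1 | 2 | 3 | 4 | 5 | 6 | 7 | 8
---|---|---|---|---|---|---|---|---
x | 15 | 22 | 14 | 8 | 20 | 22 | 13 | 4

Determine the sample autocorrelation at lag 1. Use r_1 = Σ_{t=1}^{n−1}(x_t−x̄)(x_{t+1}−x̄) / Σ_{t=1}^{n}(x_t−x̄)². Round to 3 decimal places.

0.034

Mean x̄ = (15 + 22 + 14 + 8 + 20 + 22 + 13 + 4)/8 = 14.7500
Numerator Σ_{t=1}^{7}(x_t−x̄)(x_{t+1}−x̄) = 10.1875
Denominator Σ(x_t−x̄)² = 297.5000
r_1 = 10.1875 / 297.5000 = 0.034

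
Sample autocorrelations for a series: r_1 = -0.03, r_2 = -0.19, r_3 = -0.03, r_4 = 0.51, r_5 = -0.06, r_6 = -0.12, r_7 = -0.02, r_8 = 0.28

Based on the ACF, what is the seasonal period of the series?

The largest autocorrelation is r_4 = 0.51, with a weaker echo at lag 8 (0.28); the remaining lags stay at or below -0.02.
The dominant spike at lag 4 indicates a seasonal period of 4.

4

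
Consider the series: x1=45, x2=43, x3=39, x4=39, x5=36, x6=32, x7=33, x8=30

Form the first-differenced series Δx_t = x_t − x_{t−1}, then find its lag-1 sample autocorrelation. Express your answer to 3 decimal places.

First differences Δx: -2, -4, 0, -3, -4, 1, -3
Mean of differences = -2.1429
Numerator Σ(Δx_t−Δx̄)(Δx_{t+1}−Δx̄) = -13.0204
Denominator Σ(Δx_t−Δx̄)² = 22.8571
r_1(Δx) = -13.0204 / 22.8571 = -0.570

-0.570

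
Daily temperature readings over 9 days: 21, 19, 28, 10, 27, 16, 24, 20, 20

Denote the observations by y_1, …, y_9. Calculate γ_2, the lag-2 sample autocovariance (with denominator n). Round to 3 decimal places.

15.401

Mean ȳ = (21 + 19 + 28 + 10 + 27 + 16 + 24 + 20 + 20)/9 = 20.5556
Σ_{t=1}^{7}(y_t−ȳ)(y_{t+2}−ȳ) = 138.6049
γ_2 = 138.6049 / 9 = 15.401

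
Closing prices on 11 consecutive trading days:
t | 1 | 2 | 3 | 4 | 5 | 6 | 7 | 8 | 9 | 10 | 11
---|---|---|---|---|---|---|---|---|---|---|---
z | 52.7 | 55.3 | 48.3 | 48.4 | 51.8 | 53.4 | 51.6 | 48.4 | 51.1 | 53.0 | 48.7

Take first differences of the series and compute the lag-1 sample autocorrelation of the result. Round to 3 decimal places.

First differences Δz: 2.6, -7.0, 0.1, 3.4, 1.6, -1.8, -3.2, 2.7, 1.9, -4.3
Mean of differences = -0.4000
Numerator Σ(Δz_t−Δz̄)(Δz_{t+1}−Δz̄) = -23.0000
Denominator Σ(Δz_t−Δz̄)² = 111.1600
r_1(Δz) = -23.0000 / 111.1600 = -0.207

-0.207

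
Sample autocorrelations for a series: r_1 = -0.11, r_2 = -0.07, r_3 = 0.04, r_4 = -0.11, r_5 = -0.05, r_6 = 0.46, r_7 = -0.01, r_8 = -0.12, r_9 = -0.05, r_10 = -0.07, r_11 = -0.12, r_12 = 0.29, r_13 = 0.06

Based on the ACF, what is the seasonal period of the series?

6

The largest autocorrelation is r_6 = 0.46, with a weaker echo at lag 12 (0.29); the remaining lags stay at or below 0.06.
The dominant spike at lag 6 indicates a seasonal period of 6.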